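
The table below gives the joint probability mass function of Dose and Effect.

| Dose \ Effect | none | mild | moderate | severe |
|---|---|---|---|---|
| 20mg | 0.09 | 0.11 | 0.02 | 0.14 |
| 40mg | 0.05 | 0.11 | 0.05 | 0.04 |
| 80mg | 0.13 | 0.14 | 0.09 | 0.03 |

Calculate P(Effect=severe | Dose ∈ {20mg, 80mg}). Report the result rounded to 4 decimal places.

P(Dose=20mg) = 0.09 + 0.11 + 0.02 + 0.14 = 0.36.
P(Dose=80mg) = 0.13 + 0.14 + 0.09 + 0.03 = 0.39.
P(Dose ∈ {20mg, 80mg}) = 0.36 + 0.39 = 0.75; P(Effect=severe, Dose ∈ {20mg, 80mg}) = 0.14 + 0.03 = 0.17.
P(Effect=severe | Dose ∈ {20mg, 80mg}) = 0.17/0.75 = 0.2267.

0.2267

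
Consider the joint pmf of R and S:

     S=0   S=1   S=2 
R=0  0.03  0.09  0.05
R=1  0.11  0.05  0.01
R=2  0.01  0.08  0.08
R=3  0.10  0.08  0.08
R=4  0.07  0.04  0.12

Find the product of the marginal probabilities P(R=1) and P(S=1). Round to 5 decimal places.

0.05780

P(R=1) = 0.11 + 0.05 + 0.01 = 0.17.
P(S=1) = 0.09 + 0.05 + 0.08 + 0.08 + 0.04 = 0.34.
Product: 0.17 × 0.34 = 0.05780.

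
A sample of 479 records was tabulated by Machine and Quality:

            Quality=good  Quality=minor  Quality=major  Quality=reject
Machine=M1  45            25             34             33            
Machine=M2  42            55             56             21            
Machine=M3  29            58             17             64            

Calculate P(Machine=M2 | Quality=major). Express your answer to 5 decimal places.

Total with Quality=major: 34 + 56 + 17 = 107.
P(Machine=M2 | Quality=major) = 56/107 = 0.52336.

0.52336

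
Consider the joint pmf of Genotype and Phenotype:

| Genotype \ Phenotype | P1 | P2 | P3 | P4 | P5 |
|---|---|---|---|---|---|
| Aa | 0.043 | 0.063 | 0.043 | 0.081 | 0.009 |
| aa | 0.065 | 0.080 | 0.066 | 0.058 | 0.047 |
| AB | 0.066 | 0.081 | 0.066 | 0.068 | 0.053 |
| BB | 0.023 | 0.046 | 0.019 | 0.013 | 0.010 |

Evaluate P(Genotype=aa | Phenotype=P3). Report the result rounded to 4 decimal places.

P(Phenotype=P3) = 0.043 + 0.066 + 0.066 + 0.019 = 0.194.
P(Genotype=aa | Phenotype=P3) = 0.066/0.194 = 0.3402.

0.3402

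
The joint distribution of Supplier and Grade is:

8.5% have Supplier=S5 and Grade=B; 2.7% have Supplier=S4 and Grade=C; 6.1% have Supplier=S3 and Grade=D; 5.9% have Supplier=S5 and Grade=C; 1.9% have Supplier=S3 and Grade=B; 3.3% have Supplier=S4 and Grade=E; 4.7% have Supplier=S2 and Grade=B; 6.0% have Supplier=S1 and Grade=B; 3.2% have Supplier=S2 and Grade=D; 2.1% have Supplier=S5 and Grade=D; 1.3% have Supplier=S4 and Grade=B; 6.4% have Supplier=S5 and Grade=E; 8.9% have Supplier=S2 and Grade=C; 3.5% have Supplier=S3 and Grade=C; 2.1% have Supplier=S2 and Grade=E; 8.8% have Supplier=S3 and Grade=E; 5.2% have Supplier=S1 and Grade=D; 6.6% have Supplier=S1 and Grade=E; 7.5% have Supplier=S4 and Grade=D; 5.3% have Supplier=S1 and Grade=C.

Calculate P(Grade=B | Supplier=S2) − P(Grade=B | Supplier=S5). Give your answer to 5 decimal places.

-0.12250

P(Supplier=S2) = 0.047 + 0.089 + 0.032 + 0.021 = 0.189; P(Grade=B | Supplier=S2) = 0.047/0.189 = 0.248677.
P(Supplier=S5) = 0.085 + 0.059 + 0.021 + 0.064 = 0.229; P(Grade=B | Supplier=S5) = 0.085/0.229 = 0.371179.
Difference = -0.12250.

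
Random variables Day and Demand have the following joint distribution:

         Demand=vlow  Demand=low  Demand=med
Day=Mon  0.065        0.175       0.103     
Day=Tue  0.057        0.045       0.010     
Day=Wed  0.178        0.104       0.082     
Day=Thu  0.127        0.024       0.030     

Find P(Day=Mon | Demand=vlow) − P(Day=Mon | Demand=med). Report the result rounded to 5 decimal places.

P(Demand=vlow) = 0.065 + 0.057 + 0.178 + 0.127 = 0.427; P(Day=Mon | Demand=vlow) = 0.065/0.427 = 0.152225.
P(Demand=med) = 0.103 + 0.010 + 0.082 + 0.030 = 0.225; P(Day=Mon | Demand=med) = 0.103/0.225 = 0.457778.
Difference = -0.30555.

-0.30555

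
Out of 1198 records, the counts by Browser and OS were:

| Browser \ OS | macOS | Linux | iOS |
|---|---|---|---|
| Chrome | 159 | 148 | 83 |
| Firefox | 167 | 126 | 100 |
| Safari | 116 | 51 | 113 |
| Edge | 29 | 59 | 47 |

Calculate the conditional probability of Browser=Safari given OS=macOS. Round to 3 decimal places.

0.246

Total with OS=macOS: 159 + 167 + 116 + 29 = 471.
P(Browser=Safari | OS=macOS) = 116/471 = 0.246.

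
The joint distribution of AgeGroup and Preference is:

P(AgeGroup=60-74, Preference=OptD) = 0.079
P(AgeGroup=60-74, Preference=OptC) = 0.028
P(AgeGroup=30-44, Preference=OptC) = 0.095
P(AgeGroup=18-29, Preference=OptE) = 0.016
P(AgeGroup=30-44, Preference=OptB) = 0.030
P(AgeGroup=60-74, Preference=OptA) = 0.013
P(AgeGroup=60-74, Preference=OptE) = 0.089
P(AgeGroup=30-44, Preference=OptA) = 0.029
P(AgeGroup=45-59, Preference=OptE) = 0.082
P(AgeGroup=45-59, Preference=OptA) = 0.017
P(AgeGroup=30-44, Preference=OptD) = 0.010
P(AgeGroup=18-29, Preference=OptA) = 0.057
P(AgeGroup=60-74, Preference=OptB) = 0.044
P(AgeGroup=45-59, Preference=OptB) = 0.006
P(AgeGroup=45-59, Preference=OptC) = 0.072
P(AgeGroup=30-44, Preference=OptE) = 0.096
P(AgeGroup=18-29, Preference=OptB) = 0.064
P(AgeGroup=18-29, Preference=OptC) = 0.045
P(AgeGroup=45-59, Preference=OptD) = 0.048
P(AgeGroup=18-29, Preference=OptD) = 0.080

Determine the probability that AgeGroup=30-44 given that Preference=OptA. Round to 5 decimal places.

0.25000

P(Preference=OptA) = 0.057 + 0.029 + 0.017 + 0.013 = 0.116.
P(AgeGroup=30-44 | Preference=OptA) = 0.029/0.116 = 0.25000.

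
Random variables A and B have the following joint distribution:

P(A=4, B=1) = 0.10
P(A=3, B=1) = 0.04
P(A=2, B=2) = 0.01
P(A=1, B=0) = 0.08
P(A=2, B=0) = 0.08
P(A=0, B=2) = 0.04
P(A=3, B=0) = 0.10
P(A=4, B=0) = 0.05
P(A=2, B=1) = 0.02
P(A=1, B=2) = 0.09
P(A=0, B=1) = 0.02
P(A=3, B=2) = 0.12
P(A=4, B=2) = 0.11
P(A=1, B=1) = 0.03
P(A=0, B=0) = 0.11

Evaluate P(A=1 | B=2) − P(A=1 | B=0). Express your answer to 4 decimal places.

0.0528

P(B=2) = 0.04 + 0.09 + 0.01 + 0.12 + 0.11 = 0.37; P(A=1 | B=2) = 0.09/0.37 = 0.24324.
P(B=0) = 0.11 + 0.08 + 0.08 + 0.10 + 0.05 = 0.42; P(A=1 | B=0) = 0.08/0.42 = 0.19048.
Difference = 0.0528.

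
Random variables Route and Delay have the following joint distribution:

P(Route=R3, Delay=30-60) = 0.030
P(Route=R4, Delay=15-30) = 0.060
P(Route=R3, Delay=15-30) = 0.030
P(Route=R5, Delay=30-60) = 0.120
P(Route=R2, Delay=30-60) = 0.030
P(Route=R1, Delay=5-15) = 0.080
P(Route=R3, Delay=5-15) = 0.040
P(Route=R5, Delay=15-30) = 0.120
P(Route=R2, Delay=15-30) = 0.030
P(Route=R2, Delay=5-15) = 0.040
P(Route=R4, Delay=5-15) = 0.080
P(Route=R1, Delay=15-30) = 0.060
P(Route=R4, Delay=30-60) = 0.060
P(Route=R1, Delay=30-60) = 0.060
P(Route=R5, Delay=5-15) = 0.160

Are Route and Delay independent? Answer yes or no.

yes

Every cell satisfies P(Route,Delay) = P(Route)·P(Delay). For instance P(Route=R1) = 0.200, P(Delay=5-15) = 0.400, and 0.200×0.400 = 0.080 matches the joint entry. So Route and Delay are independent.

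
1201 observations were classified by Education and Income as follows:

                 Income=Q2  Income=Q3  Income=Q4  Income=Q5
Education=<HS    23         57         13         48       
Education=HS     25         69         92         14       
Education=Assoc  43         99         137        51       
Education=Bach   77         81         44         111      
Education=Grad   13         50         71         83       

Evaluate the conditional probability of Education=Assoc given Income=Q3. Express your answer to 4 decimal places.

Total with Income=Q3: 57 + 69 + 99 + 81 + 50 = 356.
P(Education=Assoc | Income=Q3) = 99/356 = 0.2781.

0.2781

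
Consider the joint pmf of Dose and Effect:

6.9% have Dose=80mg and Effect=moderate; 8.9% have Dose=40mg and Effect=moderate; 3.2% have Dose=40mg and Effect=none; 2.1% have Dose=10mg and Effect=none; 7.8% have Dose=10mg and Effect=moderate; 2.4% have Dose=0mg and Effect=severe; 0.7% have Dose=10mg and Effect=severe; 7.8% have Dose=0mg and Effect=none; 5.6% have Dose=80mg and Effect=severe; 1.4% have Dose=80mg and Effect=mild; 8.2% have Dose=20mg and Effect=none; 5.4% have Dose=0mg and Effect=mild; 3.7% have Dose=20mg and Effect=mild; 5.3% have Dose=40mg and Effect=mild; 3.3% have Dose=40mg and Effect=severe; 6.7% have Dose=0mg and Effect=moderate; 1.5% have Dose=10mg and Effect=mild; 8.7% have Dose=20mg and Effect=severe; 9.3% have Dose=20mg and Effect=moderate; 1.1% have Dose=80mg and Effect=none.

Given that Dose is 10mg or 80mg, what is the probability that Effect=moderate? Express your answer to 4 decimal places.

0.5424

P(Dose=10mg) = 0.021 + 0.015 + 0.078 + 0.007 = 0.121.
P(Dose=80mg) = 0.011 + 0.014 + 0.069 + 0.056 = 0.150.
P(Dose ∈ {10mg, 80mg}) = 0.121 + 0.150 = 0.271; P(Effect=moderate, Dose ∈ {10mg, 80mg}) = 0.078 + 0.069 = 0.147.
P(Effect=moderate | Dose ∈ {10mg, 80mg}) = 0.147/0.271 = 0.5424.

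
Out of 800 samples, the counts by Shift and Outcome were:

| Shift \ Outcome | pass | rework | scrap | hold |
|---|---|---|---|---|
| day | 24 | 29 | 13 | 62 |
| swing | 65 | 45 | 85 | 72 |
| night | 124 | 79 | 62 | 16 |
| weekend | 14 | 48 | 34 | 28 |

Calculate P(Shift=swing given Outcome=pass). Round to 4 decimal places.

0.2863

Total with Outcome=pass: 24 + 65 + 124 + 14 = 227.
P(Shift=swing | Outcome=pass) = 65/227 = 0.2863.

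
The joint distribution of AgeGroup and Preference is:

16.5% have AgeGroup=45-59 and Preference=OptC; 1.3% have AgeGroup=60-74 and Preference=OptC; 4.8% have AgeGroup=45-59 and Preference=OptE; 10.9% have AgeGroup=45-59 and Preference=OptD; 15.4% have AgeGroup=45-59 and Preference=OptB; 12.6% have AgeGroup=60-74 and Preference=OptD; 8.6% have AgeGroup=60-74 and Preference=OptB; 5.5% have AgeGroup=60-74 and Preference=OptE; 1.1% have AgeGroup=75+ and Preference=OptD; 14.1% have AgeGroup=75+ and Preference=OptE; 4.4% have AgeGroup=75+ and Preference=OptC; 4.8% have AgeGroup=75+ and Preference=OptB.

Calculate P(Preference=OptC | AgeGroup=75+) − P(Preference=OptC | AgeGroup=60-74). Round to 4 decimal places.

P(AgeGroup=75+) = 0.048 + 0.044 + 0.011 + 0.141 = 0.244; P(Preference=OptC | AgeGroup=75+) = 0.044/0.244 = 0.18033.
P(AgeGroup=60-74) = 0.086 + 0.013 + 0.126 + 0.055 = 0.280; P(Preference=OptC | AgeGroup=60-74) = 0.013/0.280 = 0.04643.
Difference = 0.1339.

0.1339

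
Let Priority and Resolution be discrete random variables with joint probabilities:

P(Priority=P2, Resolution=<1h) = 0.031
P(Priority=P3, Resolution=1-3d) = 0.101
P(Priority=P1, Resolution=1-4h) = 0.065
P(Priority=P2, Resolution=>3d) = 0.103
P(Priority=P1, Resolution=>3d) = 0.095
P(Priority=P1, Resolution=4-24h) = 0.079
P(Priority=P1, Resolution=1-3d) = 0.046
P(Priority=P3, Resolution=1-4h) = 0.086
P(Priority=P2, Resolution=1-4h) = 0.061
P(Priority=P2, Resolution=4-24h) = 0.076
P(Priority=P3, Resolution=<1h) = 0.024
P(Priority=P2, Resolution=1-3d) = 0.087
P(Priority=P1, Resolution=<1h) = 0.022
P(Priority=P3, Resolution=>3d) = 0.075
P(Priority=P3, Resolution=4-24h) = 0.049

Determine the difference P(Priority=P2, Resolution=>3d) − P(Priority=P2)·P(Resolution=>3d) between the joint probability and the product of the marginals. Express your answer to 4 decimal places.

0.0053

P(Priority=P2) = 0.031 + 0.061 + 0.076 + 0.087 + 0.103 = 0.358.
P(Resolution=>3d) = 0.095 + 0.103 + 0.075 = 0.273.
P(Priority=P2, Resolution=>3d) − P(Priority=P2)P(Resolution=>3d) = 0.103 − 0.358×0.273 = 0.0053.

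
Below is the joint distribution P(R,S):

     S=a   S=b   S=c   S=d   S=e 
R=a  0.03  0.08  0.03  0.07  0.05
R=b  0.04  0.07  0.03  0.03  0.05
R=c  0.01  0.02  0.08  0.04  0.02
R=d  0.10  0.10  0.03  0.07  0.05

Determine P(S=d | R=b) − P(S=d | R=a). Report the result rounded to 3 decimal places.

P(R=b) = 0.04 + 0.07 + 0.03 + 0.03 + 0.05 = 0.22; P(S=d | R=b) = 0.03/0.22 = 0.1364.
P(R=a) = 0.03 + 0.08 + 0.03 + 0.07 + 0.05 = 0.26; P(S=d | R=a) = 0.07/0.26 = 0.2692.
Difference = -0.133.

-0.133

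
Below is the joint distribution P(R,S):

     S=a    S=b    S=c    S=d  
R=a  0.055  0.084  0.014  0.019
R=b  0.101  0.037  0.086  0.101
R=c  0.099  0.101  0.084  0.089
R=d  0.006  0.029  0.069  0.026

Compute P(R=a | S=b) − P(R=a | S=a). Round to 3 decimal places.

P(S=b) = 0.084 + 0.037 + 0.101 + 0.029 = 0.251; P(R=a | S=b) = 0.084/0.251 = 0.3347.
P(S=a) = 0.055 + 0.101 + 0.099 + 0.006 = 0.261; P(R=a | S=a) = 0.055/0.261 = 0.2107.
Difference = 0.124.

0.124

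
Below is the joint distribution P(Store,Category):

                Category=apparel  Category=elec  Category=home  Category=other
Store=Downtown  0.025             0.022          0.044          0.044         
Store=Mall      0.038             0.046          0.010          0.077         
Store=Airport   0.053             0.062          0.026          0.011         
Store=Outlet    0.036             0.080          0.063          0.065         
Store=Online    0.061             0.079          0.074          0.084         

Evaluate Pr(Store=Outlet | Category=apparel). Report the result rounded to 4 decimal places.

P(Category=apparel) = 0.025 + 0.038 + 0.053 + 0.036 + 0.061 = 0.213.
P(Store=Outlet | Category=apparel) = 0.036/0.213 = 0.1690.

0.1690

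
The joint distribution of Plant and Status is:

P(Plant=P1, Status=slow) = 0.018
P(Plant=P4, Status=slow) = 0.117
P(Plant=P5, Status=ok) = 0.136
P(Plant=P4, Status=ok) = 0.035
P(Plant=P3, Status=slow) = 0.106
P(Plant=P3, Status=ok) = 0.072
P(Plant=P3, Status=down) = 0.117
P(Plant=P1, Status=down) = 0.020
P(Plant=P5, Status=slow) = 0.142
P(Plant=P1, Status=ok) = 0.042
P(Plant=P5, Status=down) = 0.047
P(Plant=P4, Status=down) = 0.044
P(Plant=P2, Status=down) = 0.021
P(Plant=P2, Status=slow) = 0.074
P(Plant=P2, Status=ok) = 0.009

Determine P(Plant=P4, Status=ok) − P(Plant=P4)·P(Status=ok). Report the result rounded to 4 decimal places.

-0.0226

P(Plant=P4) = 0.035 + 0.117 + 0.044 = 0.196.
P(Status=ok) = 0.042 + 0.009 + 0.072 + 0.035 + 0.136 = 0.294.
P(Plant=P4, Status=ok) − P(Plant=P4)P(Status=ok) = 0.035 − 0.196×0.294 = -0.0226.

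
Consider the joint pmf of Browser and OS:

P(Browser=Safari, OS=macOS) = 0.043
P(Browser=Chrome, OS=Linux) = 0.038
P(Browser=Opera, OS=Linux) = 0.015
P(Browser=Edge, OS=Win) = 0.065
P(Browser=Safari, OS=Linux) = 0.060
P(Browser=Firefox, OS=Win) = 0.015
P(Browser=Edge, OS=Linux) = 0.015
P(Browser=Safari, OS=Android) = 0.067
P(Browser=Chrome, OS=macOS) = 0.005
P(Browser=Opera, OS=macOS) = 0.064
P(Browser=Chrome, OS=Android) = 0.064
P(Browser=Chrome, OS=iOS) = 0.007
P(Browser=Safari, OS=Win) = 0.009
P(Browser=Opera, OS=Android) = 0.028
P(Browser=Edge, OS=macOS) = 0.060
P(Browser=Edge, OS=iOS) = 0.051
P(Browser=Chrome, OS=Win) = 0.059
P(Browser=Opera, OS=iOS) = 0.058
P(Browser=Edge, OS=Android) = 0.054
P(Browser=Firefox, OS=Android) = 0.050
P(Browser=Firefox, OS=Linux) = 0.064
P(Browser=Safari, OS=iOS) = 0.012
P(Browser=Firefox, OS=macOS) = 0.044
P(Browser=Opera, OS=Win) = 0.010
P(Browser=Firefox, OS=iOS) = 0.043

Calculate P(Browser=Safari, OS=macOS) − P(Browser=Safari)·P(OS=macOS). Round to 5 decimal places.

0.00174

P(Browser=Safari) = 0.009 + 0.043 + 0.060 + 0.012 + 0.067 = 0.191.
P(OS=macOS) = 0.005 + 0.044 + 0.043 + 0.060 + 0.064 = 0.216.
P(Browser=Safari, OS=macOS) − P(Browser=Safari)P(OS=macOS) = 0.043 − 0.191×0.216 = 0.00174.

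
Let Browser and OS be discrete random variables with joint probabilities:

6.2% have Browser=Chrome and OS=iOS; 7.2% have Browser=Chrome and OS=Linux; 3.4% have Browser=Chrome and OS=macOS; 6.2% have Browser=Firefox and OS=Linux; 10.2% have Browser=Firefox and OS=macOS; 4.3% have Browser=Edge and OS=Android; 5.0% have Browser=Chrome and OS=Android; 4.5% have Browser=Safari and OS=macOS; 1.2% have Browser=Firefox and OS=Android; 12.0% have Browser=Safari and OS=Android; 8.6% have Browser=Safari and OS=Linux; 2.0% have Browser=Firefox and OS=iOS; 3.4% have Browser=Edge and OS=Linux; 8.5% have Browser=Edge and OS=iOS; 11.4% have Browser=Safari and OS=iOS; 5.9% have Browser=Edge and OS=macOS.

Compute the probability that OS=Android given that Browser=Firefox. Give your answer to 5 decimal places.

P(Browser=Firefox) = 0.102 + 0.062 + 0.020 + 0.012 = 0.196.
P(OS=Android | Browser=Firefox) = 0.012/0.196 = 0.06122.

0.06122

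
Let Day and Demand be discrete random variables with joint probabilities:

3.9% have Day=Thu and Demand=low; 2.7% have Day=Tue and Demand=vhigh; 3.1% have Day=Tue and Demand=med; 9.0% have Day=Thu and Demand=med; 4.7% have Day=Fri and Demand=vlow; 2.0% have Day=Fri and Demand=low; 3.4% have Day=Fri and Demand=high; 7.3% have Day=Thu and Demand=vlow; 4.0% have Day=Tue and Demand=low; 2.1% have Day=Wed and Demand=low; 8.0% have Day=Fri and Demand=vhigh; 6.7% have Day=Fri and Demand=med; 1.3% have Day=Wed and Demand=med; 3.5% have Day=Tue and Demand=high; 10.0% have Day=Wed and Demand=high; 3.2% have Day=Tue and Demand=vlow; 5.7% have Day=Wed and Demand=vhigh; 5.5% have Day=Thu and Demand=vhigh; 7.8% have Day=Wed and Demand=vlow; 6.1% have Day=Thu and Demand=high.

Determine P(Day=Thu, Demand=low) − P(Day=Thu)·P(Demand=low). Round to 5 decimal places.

0.00084

P(Day=Thu) = 0.073 + 0.039 + 0.090 + 0.061 + 0.055 = 0.318.
P(Demand=low) = 0.040 + 0.021 + 0.039 + 0.020 = 0.120.
P(Day=Thu, Demand=low) − P(Day=Thu)P(Demand=low) = 0.039 − 0.318×0.120 = 0.00084.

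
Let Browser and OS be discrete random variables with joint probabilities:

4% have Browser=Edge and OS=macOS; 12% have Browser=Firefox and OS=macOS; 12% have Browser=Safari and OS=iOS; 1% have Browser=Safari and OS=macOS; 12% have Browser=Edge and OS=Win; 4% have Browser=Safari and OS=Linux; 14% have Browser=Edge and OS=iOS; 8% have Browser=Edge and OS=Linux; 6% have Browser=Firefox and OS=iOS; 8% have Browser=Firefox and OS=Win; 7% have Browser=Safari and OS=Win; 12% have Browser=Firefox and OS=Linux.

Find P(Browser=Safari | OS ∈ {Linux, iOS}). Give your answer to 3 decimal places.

0.286

P(OS=Linux) = 0.12 + 0.04 + 0.08 = 0.24.
P(OS=iOS) = 0.06 + 0.12 + 0.14 = 0.32.
P(OS ∈ {Linux, iOS}) = 0.24 + 0.32 = 0.56; P(Browser=Safari, OS ∈ {Linux, iOS}) = 0.04 + 0.12 = 0.16.
P(Browser=Safari | OS ∈ {Linux, iOS}) = 0.16/0.56 = 0.286.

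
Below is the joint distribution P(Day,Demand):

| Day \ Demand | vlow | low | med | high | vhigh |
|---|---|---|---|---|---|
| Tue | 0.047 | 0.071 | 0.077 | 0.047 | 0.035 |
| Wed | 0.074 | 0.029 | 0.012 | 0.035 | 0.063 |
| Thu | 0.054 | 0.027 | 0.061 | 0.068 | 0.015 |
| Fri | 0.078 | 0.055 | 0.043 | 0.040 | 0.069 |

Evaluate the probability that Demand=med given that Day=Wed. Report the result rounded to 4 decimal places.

P(Day=Wed) = 0.074 + 0.029 + 0.012 + 0.035 + 0.063 = 0.213.
P(Demand=med | Day=Wed) = 0.012/0.213 = 0.0563.

0.0563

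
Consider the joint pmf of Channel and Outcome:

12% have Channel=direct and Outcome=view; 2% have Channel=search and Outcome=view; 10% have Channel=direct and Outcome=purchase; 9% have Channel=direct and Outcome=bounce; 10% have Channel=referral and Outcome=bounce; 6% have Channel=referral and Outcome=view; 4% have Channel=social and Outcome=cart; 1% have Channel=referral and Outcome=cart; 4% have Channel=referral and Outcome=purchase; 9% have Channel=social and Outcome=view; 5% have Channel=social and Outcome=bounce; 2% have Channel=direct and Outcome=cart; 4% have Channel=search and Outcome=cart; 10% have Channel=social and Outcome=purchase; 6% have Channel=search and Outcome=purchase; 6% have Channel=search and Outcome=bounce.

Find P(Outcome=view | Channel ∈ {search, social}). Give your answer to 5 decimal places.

0.23913

P(Channel=search) = 0.06 + 0.02 + 0.04 + 0.06 = 0.18.
P(Channel=social) = 0.05 + 0.09 + 0.04 + 0.10 = 0.28.
P(Channel ∈ {search, social}) = 0.18 + 0.28 = 0.46; P(Outcome=view, Channel ∈ {search, social}) = 0.02 + 0.09 = 0.11.
P(Outcome=view | Channel ∈ {search, social}) = 0.11/0.46 = 0.23913.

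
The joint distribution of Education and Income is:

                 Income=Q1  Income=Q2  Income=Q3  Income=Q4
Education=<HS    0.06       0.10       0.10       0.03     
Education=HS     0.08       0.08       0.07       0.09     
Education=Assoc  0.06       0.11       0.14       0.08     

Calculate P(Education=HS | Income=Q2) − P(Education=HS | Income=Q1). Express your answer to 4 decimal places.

-0.1241

P(Income=Q2) = 0.10 + 0.08 + 0.11 = 0.29; P(Education=HS | Income=Q2) = 0.08/0.29 = 0.27586.
P(Income=Q1) = 0.06 + 0.08 + 0.06 = 0.20; P(Education=HS | Income=Q1) = 0.08/0.20 = 0.40000.
Difference = -0.1241.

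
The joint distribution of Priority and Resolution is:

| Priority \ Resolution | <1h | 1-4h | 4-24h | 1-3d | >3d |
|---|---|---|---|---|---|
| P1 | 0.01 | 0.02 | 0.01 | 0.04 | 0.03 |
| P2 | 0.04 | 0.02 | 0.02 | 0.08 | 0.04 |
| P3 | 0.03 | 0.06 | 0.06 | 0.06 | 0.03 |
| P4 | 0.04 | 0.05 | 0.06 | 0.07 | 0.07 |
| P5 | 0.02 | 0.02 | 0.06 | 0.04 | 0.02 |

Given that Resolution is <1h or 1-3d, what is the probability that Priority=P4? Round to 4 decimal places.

P(Resolution=<1h) = 0.01 + 0.04 + 0.03 + 0.04 + 0.02 = 0.14.
P(Resolution=1-3d) = 0.04 + 0.08 + 0.06 + 0.07 + 0.04 = 0.29.
P(Resolution ∈ {<1h, 1-3d}) = 0.14 + 0.29 = 0.43; P(Priority=P4, Resolution ∈ {<1h, 1-3d}) = 0.04 + 0.07 = 0.11.
P(Priority=P4 | Resolution ∈ {<1h, 1-3d}) = 0.11/0.43 = 0.2558.

0.2558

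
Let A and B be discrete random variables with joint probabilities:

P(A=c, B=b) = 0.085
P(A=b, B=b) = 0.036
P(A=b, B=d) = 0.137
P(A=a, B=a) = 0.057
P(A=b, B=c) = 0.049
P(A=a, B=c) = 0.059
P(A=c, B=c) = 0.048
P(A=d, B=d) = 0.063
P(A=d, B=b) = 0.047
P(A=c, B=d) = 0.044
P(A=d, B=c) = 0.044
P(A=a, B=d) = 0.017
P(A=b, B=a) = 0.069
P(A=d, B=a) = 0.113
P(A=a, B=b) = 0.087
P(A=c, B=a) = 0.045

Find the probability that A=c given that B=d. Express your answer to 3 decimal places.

0.169

P(B=d) = 0.017 + 0.137 + 0.044 + 0.063 = 0.261.
P(A=c | B=d) = 0.044/0.261 = 0.169.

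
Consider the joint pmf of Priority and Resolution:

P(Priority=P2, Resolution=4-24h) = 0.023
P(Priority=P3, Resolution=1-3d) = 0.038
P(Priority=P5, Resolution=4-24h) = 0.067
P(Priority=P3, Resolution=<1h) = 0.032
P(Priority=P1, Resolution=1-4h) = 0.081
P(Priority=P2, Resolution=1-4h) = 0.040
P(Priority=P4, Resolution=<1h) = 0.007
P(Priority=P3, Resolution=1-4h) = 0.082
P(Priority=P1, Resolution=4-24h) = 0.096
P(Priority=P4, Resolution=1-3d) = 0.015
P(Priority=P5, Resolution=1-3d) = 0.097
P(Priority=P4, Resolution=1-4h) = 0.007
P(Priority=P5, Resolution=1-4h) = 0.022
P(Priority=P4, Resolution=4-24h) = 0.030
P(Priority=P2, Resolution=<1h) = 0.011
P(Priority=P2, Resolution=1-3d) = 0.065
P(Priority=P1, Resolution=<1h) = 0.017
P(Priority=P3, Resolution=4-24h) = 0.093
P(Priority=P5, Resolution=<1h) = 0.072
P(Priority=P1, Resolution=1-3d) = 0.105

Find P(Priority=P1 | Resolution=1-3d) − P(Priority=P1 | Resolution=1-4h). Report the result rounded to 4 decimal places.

-0.0210

P(Resolution=1-3d) = 0.105 + 0.065 + 0.038 + 0.015 + 0.097 = 0.320; P(Priority=P1 | Resolution=1-3d) = 0.105/0.320 = 0.32813.
P(Resolution=1-4h) = 0.081 + 0.040 + 0.082 + 0.007 + 0.022 = 0.232; P(Priority=P1 | Resolution=1-4h) = 0.081/0.232 = 0.34914.
Difference = -0.0210.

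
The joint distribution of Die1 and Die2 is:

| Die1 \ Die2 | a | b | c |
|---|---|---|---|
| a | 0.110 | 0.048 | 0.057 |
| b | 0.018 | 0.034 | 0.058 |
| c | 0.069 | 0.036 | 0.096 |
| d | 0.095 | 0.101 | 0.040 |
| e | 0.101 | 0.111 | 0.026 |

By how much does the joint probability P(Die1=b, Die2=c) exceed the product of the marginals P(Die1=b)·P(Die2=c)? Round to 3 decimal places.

0.028

P(Die1=b) = 0.018 + 0.034 + 0.058 = 0.110.
P(Die2=c) = 0.057 + 0.058 + 0.096 + 0.040 + 0.026 = 0.277.
P(Die1=b, Die2=c) − P(Die1=b)P(Die2=c) = 0.058 − 0.110×0.277 = 0.028.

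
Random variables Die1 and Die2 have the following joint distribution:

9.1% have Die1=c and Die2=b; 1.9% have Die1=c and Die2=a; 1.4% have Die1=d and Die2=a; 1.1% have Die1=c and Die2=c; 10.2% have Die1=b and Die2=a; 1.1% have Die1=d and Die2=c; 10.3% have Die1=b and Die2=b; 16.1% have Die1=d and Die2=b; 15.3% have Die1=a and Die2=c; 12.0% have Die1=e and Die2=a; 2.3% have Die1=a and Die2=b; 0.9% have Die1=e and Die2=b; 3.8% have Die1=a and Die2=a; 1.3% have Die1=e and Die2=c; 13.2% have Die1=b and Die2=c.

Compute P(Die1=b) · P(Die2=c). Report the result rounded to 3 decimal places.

P(Die1=b) = 0.102 + 0.103 + 0.132 = 0.337.
P(Die2=c) = 0.153 + 0.132 + 0.011 + 0.011 + 0.013 = 0.320.
Product: 0.337 × 0.320 = 0.108.

0.108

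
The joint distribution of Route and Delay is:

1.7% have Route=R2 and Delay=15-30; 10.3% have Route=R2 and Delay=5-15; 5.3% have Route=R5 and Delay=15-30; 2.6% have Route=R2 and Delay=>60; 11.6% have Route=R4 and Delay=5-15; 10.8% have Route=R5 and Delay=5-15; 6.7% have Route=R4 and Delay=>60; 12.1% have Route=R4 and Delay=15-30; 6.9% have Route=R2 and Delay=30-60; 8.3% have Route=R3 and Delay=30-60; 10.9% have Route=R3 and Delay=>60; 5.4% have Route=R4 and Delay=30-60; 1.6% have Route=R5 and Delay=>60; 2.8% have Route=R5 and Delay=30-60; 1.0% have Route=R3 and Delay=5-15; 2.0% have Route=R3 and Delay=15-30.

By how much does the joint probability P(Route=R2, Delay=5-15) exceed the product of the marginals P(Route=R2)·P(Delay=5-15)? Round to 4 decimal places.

0.0305

P(Route=R2) = 0.103 + 0.017 + 0.069 + 0.026 = 0.215.
P(Delay=5-15) = 0.103 + 0.010 + 0.116 + 0.108 = 0.337.
P(Route=R2, Delay=5-15) − P(Route=R2)P(Delay=5-15) = 0.103 − 0.215×0.337 = 0.0305.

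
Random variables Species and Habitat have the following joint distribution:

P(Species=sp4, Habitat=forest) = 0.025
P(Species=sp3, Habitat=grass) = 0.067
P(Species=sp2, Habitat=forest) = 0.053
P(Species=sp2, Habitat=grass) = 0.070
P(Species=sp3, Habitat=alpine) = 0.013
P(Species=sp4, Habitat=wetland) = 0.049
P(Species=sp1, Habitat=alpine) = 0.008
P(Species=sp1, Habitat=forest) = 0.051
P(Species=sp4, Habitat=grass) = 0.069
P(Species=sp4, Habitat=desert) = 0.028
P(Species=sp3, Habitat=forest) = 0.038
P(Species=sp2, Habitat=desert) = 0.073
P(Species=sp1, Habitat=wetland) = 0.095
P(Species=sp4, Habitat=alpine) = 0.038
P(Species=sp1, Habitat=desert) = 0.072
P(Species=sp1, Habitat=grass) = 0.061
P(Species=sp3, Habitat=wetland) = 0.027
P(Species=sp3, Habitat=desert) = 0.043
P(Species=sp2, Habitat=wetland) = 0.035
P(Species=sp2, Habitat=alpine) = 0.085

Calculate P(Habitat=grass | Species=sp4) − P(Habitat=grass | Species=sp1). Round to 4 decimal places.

0.1176

P(Species=sp4) = 0.025 + 0.069 + 0.049 + 0.028 + 0.038 = 0.209; P(Habitat=grass | Species=sp4) = 0.069/0.209 = 0.33014.
P(Species=sp1) = 0.051 + 0.061 + 0.095 + 0.072 + 0.008 = 0.287; P(Habitat=grass | Species=sp1) = 0.061/0.287 = 0.21254.
Difference = 0.1176.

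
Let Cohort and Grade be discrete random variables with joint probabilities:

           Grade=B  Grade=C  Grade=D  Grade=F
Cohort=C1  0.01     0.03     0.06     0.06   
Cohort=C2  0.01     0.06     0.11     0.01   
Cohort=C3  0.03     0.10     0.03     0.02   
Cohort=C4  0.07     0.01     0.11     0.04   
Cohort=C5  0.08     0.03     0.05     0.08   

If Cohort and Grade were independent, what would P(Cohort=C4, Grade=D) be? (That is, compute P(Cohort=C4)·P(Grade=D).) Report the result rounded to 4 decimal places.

P(Cohort=C4) = 0.07 + 0.01 + 0.11 + 0.04 = 0.23.
P(Grade=D) = 0.06 + 0.11 + 0.03 + 0.11 + 0.05 = 0.36.
Product: 0.23 × 0.36 = 0.0828.

0.0828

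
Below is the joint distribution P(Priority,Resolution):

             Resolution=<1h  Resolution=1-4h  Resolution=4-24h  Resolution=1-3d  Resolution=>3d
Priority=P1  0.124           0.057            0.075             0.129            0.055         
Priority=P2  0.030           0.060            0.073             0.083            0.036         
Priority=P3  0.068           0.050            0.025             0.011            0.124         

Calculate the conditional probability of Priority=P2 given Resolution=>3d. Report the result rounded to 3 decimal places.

0.167

P(Resolution=>3d) = 0.055 + 0.036 + 0.124 = 0.215.
P(Priority=P2 | Resolution=>3d) = 0.036/0.215 = 0.167.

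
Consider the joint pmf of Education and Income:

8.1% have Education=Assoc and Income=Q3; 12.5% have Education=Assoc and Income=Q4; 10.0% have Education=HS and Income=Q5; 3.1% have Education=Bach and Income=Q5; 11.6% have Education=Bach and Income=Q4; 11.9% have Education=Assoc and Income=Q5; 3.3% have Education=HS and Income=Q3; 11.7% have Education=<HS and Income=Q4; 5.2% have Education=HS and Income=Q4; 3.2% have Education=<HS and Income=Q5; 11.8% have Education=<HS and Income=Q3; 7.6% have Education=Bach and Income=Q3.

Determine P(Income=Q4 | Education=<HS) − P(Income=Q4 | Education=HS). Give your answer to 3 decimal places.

P(Education=<HS) = 0.118 + 0.117 + 0.032 = 0.267; P(Income=Q4 | Education=<HS) = 0.117/0.267 = 0.4382.
P(Education=HS) = 0.033 + 0.052 + 0.100 = 0.185; P(Income=Q4 | Education=HS) = 0.052/0.185 = 0.2811.
Difference = 0.157.

0.157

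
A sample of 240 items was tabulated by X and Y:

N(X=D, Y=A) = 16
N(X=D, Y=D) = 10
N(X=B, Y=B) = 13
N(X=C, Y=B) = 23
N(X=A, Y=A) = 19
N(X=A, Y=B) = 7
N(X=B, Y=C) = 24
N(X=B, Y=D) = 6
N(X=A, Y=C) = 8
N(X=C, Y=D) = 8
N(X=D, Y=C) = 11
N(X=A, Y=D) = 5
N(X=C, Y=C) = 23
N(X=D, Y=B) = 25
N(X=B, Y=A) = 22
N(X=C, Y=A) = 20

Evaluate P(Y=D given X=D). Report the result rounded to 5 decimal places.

0.16129

Total with X=D: 16 + 25 + 11 + 10 = 62.
P(Y=D | X=D) = 10/62 = 0.16129.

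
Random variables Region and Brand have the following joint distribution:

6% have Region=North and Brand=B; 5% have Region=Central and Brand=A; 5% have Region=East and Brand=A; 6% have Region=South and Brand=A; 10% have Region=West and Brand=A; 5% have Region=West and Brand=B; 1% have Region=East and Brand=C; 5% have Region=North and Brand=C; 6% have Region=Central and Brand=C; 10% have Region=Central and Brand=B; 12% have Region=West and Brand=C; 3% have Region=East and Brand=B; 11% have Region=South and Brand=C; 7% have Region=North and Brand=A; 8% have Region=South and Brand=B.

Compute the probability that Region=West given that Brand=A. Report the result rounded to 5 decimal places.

P(Brand=A) = 0.07 + 0.06 + 0.05 + 0.10 + 0.05 = 0.33.
P(Region=West | Brand=A) = 0.10/0.33 = 0.30303.

0.30303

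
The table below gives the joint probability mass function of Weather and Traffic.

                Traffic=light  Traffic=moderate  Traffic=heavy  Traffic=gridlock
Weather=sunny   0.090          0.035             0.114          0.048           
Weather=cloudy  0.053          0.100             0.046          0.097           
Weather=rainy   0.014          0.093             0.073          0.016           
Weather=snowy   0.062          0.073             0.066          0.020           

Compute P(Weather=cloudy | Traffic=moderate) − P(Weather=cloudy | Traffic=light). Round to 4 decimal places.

P(Traffic=moderate) = 0.035 + 0.100 + 0.093 + 0.073 = 0.301; P(Weather=cloudy | Traffic=moderate) = 0.100/0.301 = 0.33223.
P(Traffic=light) = 0.090 + 0.053 + 0.014 + 0.062 = 0.219; P(Weather=cloudy | Traffic=light) = 0.053/0.219 = 0.24201.
Difference = 0.0902.

0.0902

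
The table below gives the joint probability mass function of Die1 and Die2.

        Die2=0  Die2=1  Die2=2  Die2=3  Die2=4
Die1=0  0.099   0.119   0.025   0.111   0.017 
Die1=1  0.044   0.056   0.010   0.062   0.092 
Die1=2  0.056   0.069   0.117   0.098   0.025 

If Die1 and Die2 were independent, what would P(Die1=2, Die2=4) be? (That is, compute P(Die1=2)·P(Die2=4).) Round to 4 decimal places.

0.0489

P(Die1=2) = 0.056 + 0.069 + 0.117 + 0.098 + 0.025 = 0.365.
P(Die2=4) = 0.017 + 0.092 + 0.025 = 0.134.
Product: 0.365 × 0.134 = 0.0489.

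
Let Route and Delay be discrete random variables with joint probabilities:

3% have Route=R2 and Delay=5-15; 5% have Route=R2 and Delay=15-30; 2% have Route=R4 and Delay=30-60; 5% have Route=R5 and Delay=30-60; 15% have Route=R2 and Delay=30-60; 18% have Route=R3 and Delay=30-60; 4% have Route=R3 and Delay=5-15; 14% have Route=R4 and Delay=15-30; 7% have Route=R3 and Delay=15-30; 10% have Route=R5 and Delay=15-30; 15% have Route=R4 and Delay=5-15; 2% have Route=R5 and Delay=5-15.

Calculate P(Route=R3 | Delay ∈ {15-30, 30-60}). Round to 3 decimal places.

P(Delay=15-30) = 0.05 + 0.07 + 0.14 + 0.10 = 0.36.
P(Delay=30-60) = 0.15 + 0.18 + 0.02 + 0.05 = 0.40.
P(Delay ∈ {15-30, 30-60}) = 0.36 + 0.40 = 0.76; P(Route=R3, Delay ∈ {15-30, 30-60}) = 0.07 + 0.18 = 0.25.
P(Route=R3 | Delay ∈ {15-30, 30-60}) = 0.25/0.76 = 0.329.

0.329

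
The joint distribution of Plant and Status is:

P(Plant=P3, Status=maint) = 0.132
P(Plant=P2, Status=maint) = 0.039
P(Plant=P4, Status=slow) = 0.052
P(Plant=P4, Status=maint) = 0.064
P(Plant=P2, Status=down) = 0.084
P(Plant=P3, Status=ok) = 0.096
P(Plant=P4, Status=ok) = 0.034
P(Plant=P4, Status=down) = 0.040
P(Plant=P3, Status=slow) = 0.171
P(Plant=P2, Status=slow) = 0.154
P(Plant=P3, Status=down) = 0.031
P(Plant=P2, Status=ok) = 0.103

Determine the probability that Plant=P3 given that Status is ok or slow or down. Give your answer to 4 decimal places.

0.3895

P(Status=ok) = 0.103 + 0.096 + 0.034 = 0.233.
P(Status=slow) = 0.154 + 0.171 + 0.052 = 0.377.
P(Status=down) = 0.084 + 0.031 + 0.040 = 0.155.
P(Status ∈ {ok, slow, down}) = 0.233 + 0.377 + 0.155 = 0.765; P(Plant=P3, Status ∈ {ok, slow, down}) = 0.096 + 0.171 + 0.031 = 0.298.
P(Plant=P3 | Status ∈ {ok, slow, down}) = 0.298/0.765 = 0.3895.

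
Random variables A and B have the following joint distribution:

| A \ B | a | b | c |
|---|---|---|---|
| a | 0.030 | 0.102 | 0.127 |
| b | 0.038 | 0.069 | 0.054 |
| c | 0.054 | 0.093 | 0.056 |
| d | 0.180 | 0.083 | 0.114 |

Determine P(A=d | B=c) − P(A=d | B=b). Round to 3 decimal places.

0.086

P(B=c) = 0.127 + 0.054 + 0.056 + 0.114 = 0.351; P(A=d | B=c) = 0.114/0.351 = 0.3248.
P(B=b) = 0.102 + 0.069 + 0.093 + 0.083 = 0.347; P(A=d | B=b) = 0.083/0.347 = 0.2392.
Difference = 0.086.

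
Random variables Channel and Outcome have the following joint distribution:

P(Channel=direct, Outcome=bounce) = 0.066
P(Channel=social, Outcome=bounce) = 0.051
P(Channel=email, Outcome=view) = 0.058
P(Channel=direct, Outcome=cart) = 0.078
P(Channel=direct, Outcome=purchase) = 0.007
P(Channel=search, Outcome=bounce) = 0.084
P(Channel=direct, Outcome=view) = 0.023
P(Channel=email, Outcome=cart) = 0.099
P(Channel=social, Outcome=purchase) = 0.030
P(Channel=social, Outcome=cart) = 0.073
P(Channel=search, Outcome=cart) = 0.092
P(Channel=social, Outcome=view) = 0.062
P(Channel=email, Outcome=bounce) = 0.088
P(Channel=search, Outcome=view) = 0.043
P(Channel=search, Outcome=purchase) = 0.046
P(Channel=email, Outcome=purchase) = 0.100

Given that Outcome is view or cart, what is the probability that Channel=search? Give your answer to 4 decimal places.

0.2557

P(Outcome=view) = 0.058 + 0.043 + 0.062 + 0.023 = 0.186.
P(Outcome=cart) = 0.099 + 0.092 + 0.073 + 0.078 = 0.342.
P(Outcome ∈ {view, cart}) = 0.186 + 0.342 = 0.528; P(Channel=search, Outcome ∈ {view, cart}) = 0.043 + 0.092 = 0.135.
P(Channel=search | Outcome ∈ {view, cart}) = 0.135/0.528 = 0.2557.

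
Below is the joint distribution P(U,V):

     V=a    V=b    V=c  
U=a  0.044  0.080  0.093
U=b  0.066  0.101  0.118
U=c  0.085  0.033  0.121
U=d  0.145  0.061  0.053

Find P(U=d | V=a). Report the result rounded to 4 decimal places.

0.4265

P(V=a) = 0.044 + 0.066 + 0.085 + 0.145 = 0.340.
P(U=d | V=a) = 0.145/0.340 = 0.4265.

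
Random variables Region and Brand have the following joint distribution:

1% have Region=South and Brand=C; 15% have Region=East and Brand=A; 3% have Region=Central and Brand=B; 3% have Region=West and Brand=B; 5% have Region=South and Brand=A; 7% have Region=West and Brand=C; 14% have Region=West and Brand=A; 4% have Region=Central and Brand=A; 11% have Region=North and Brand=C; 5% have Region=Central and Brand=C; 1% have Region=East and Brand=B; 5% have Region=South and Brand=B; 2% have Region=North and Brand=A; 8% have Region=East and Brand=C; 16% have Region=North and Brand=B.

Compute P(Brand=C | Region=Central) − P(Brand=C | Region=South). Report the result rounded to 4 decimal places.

0.3258

P(Region=Central) = 0.04 + 0.03 + 0.05 = 0.12; P(Brand=C | Region=Central) = 0.05/0.12 = 0.41667.
P(Region=South) = 0.05 + 0.05 + 0.01 = 0.11; P(Brand=C | Region=South) = 0.01/0.11 = 0.09091.
Difference = 0.3258.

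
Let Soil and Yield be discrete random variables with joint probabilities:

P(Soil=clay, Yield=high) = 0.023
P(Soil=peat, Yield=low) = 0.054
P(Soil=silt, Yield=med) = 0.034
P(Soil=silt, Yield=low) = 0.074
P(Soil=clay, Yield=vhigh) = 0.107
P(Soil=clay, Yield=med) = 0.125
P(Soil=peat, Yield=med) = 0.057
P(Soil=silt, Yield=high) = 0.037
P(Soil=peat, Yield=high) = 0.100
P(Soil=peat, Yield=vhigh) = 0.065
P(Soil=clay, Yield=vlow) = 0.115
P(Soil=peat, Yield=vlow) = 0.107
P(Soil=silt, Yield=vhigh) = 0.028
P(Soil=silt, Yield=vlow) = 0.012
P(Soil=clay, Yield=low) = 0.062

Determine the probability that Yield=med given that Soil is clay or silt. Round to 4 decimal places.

P(Soil=clay) = 0.115 + 0.062 + 0.125 + 0.023 + 0.107 = 0.432.
P(Soil=silt) = 0.012 + 0.074 + 0.034 + 0.037 + 0.028 = 0.185.
P(Soil ∈ {clay, silt}) = 0.432 + 0.185 = 0.617; P(Yield=med, Soil ∈ {clay, silt}) = 0.125 + 0.034 = 0.159.
P(Yield=med | Soil ∈ {clay, silt}) = 0.159/0.617 = 0.2577.

0.2577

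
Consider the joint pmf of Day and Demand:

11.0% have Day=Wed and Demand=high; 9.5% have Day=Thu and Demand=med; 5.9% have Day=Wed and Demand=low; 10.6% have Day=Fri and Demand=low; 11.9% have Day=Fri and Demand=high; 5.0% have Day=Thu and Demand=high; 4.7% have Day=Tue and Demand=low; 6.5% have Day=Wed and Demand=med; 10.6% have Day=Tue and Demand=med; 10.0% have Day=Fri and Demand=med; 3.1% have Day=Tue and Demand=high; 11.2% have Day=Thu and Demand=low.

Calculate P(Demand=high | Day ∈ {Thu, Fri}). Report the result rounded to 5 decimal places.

P(Day=Thu) = 0.112 + 0.095 + 0.050 = 0.257.
P(Day=Fri) = 0.106 + 0.100 + 0.119 = 0.325.
P(Day ∈ {Thu, Fri}) = 0.257 + 0.325 = 0.582; P(Demand=high, Day ∈ {Thu, Fri}) = 0.050 + 0.119 = 0.169.
P(Demand=high | Day ∈ {Thu, Fri}) = 0.169/0.582 = 0.29038.

0.29038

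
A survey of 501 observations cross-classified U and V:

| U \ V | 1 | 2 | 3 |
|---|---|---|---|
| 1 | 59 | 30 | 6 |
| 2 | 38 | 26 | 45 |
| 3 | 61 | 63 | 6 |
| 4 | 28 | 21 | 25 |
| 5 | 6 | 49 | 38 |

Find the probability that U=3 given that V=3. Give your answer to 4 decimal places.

0.0500

Total with V=3: 6 + 45 + 6 + 25 + 38 = 120.
P(U=3 | V=3) = 6/120 = 0.0500.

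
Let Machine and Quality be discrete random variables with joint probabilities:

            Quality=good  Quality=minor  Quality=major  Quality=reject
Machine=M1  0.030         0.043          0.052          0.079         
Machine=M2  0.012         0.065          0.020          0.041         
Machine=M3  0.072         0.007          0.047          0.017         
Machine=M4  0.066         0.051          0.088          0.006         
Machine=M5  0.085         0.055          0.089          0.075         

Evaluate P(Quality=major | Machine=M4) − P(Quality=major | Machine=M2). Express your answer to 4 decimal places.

P(Machine=M4) = 0.066 + 0.051 + 0.088 + 0.006 = 0.211; P(Quality=major | Machine=M4) = 0.088/0.211 = 0.41706.
P(Machine=M2) = 0.012 + 0.065 + 0.020 + 0.041 = 0.138; P(Quality=major | Machine=M2) = 0.020/0.138 = 0.14493.
Difference = 0.2721.

0.2721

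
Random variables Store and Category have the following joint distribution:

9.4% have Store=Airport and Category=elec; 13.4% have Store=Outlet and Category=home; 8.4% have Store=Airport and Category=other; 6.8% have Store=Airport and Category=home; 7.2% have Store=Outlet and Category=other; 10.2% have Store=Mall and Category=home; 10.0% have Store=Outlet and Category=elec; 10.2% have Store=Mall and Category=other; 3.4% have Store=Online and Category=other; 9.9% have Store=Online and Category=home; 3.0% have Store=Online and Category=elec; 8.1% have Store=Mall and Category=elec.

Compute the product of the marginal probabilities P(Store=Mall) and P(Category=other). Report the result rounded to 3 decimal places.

P(Store=Mall) = 0.081 + 0.102 + 0.102 = 0.285.
P(Category=other) = 0.102 + 0.084 + 0.072 + 0.034 = 0.292.
Product: 0.285 × 0.292 = 0.083.

0.083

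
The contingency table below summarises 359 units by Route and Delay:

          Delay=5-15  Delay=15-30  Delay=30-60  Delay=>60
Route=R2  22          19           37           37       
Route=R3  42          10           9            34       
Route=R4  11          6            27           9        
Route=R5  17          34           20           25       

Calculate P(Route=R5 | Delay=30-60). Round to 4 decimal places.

Total with Delay=30-60: 37 + 9 + 27 + 20 = 93.
P(Route=R5 | Delay=30-60) = 20/93 = 0.2151.

0.2151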